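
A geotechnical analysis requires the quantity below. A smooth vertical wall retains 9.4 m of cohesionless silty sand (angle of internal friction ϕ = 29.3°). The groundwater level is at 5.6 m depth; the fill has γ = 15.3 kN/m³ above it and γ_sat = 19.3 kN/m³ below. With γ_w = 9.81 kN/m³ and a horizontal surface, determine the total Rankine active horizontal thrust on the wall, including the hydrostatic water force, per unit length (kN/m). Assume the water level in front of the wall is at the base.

K_a = tan²(45° − φ/2) = 0.3428.
γ' = 19.3 − 9.81 = 9.490 kN/m³. Depth below WT = 3.8 m.
σ'_h at WT = K_a γ d_w = 29.37 kPa; at base = 29.37 + K_a γ' × 3.8 = 41.74 kPa.
P₁ (0–5.6 m) = ½×29.37×5.6 = 82.25. P₂ (5.6–9.4 m) = ½(29.37+41.74)×3.8 = 135.1.
P_w = ½ γ_w h₂² = 0.5×9.81×3.8² = 70.83. Total = 82.25+135.1+70.83 = 288.2 kN/m.

288 kN/m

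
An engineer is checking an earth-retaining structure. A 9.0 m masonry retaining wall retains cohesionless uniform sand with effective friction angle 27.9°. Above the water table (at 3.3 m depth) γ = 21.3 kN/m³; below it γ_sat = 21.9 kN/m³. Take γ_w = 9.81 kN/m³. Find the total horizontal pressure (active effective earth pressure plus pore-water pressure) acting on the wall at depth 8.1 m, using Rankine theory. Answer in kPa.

K_a = (1 − sin φ)/(1 + sin φ) = 0.3625.
γ' = 21.9 − 9.81 = 12.09 kN/m³.
Effective vertical stress at 8.1 m: σ'_v = 21.3×3.3 + 12.09×4.80 = 128.3 kPa.
σ'_h = K_a σ'_v = 0.3625 × 128.3 = 46.51 kPa; u = γ_w × 4.80 = 47.09 kPa.
Total σ_h = 46.51 + 47.09 = 93.60 kPa.

93.6 kPa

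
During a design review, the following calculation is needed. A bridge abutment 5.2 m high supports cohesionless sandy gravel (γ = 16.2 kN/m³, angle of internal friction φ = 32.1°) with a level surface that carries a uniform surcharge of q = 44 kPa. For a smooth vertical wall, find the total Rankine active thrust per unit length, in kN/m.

K_a = tan²(45° − φ/2) = 0.3060.
Soil triangle: ½ K_a γ H² = 0.5×0.3060×16.2×5.2² = 67.02 kN/m.
Surcharge rectangle: K_a q H = 0.3060×44×5.2 = 70.01 kN/m.
Total = 67.02 + 70.01 = 137.0 kN/m.

137 kN/m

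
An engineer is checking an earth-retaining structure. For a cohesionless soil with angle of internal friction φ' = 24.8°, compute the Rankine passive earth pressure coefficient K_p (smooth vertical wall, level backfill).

2.45

K_p = (1 + sin φ)/(1 − sin φ) = tan²(45° + 24.8°/2) = 2.445.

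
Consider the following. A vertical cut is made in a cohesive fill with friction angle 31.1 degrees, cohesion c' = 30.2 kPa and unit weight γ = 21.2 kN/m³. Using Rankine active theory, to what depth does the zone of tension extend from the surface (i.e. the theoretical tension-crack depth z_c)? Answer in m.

K_a = tan²(45° − 31.1°/2) = 0.3188; √K_a = 0.5646.
The active pressure is zero where K_a γ z = 2c√K_a, so z_c = 2c/(γ√K_a) = 2×30.2/(21.2×0.5646) = 5.046 m.

5.05 m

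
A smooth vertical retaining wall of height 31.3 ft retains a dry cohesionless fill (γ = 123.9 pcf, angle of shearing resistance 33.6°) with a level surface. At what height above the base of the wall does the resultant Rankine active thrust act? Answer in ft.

10.4 ft

K_a = 0.2875.
The pressure distribution is triangular, so the resultant acts at H/3 above the base = 31.3/3 = 10.43 ft.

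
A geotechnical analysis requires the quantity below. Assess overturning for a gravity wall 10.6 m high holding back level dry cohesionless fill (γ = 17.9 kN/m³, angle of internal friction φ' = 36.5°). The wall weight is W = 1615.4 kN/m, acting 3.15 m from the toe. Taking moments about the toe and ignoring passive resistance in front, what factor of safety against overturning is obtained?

K_a = tan²(45° − 36.5°/2) = 0.2541.
P_a = ½K_aγH² = 0.5×0.2541×17.9×10.6² = 255.5 kN/m, acting at H/3 = 3.533 m above the base.
Overturning moment M_o = P_a × H/3 = 255.5 × 3.533 = 902.7.
Resisting moment M_r = W × 3.15 = 1615.4 × 3.15 = 5089.
FS_overturning = M_r/M_o = 5089/902.7 = 5.637.

5.64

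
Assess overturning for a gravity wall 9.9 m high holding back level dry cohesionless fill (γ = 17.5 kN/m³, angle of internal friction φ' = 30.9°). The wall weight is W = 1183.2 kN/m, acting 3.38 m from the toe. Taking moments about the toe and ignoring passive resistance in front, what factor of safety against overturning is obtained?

K_a = tan²(45° − 30.9°/2) = 0.3214.
P_a = ½K_aγH² = 0.5×0.3214×17.5×9.9² = 275.6 kN/m, acting at H/3 = 3.300 m above the base.
Overturning moment M_o = P_a × H/3 = 275.6 × 3.300 = 909.6.
Resisting moment M_r = W × 3.38 = 1183.2 × 3.38 = 3999.
FS_overturning = M_r/M_o = 3999/909.6 = 4.397.

4.40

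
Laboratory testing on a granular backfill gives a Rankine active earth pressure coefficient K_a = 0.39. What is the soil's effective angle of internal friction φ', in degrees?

K_a = tan²(45° − φ/2) ⇒ 45° − φ/2 = arctan(√0.39) = 31.98°.
φ = 2(45° − 31.98°) = 26.03°.

26.0°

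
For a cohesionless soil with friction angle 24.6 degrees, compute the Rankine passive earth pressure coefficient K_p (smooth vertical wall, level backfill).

K_p = (1 + sin φ)/(1 − sin φ) = tan²(45° + 24.6°/2) = 2.426.

2.43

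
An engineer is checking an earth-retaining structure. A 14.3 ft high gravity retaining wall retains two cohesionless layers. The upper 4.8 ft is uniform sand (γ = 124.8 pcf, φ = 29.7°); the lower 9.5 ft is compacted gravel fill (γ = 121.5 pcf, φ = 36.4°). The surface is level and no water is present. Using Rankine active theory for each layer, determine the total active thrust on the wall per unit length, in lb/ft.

K_a1 = tan²(45°−29.7°/2) = 0.3374; K_a2 = tan²(45°−36.4°/2) = 0.2552.
Layer 1: σ at base = K_a1 γ₁ h₁ = 202.1 psf; P₁ = ½×202.1×4.8 = 485.1.
Layer 2: σ_v at top = γ₁h₁ = 599.0; σ_h top = K_a2×599.0 = 152.9; σ_h base = K_a2×(599.0+121.5×9.5) = 447.4.
P₂ = ½(152.9+447.4)×9.5 = 2851. Total P_a = 485.1+2851 = 3336 lb/ft.

3340 lb/ft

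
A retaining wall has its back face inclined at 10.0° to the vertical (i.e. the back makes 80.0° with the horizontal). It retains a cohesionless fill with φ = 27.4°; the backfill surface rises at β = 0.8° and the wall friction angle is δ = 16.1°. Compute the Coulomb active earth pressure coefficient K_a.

0.414

K_a = sin²(α+φ) / [sin²α · sin(α−δ) · (1 + √{sin(φ+δ)sin(φ−β) / (sin(α−δ)sin(α+β))})²].
With α = 80.0°, φ = 27.4°, δ = 16.1°, β = 0.8°: K_a = 0.4137.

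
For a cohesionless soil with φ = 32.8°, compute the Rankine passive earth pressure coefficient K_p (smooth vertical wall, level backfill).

3.36

K_p = (1 + sin φ)/(1 − sin φ) = tan²(45° + 32.8°/2) = 3.364.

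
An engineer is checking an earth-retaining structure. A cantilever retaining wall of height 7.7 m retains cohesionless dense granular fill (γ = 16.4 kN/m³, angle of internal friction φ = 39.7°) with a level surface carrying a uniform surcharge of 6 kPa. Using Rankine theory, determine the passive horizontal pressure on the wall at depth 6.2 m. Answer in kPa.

489 kPa

K_p = (1 + sin φ)/(1 − sin φ) = 4.537.
σ_v = γz + q = 16.4 × 6.2 + 6 = 107.7 kPa.
σ_h = K_p σ_v = 4.537 × 107.7 = 488.5 kPa.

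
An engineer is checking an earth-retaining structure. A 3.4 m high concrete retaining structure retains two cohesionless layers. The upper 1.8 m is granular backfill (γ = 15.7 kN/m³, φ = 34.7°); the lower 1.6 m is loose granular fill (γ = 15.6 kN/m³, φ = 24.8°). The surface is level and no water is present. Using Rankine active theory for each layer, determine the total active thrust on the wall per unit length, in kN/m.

K_a1 = tan²(45°−34.7°/2) = 0.2745; K_a2 = tan²(45°−24.8°/2) = 0.4090.
Layer 1: σ at base = K_a1 γ₁ h₁ = 7.757 kPa; P₁ = ½×7.757×1.8 = 6.981.
Layer 2: σ_v at top = γ₁h₁ = 28.26; σ_h top = K_a2×28.26 = 11.56; σ_h base = K_a2×(28.26+15.6×1.6) = 21.77.
P₂ = ½(11.56+21.77)×1.6 = 26.66. Total P_a = 6.981+26.66 = 33.64 kN/m.

33.6 kN/m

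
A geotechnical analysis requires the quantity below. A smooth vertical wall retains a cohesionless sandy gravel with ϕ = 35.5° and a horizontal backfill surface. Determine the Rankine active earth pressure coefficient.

K_a = (1 − sin φ)/(1 + sin φ) = (1 − sin 35.5°)/(1 + sin 35.5°) = 0.2653.

0.265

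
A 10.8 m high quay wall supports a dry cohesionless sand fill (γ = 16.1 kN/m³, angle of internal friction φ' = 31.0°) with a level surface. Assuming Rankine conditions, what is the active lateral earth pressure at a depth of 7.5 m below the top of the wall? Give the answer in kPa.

38.7 kPa

K_a = (1 − sin φ)/(1 + sin φ) = 0.3201.
σ_h = K_a γ z = 0.3201 × 16.1 × 7.5 = 38.65 kPa.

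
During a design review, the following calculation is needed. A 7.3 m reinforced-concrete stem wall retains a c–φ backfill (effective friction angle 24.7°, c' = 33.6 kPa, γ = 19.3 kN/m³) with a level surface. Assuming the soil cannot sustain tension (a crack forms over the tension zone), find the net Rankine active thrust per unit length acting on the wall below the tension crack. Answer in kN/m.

13.8 kN/m

K_a = 0.4106; √K_a = 0.6408.
Tension-crack depth z_c = 2c/(γ√K_a) = 2×33.6/(19.3×0.6408) = 5.434 m.
σ_a at base = K_a γ H − 2c√K_a = 0.4106×19.3×7.3 − 2×33.6×0.6408 = 14.79 kPa.
P_a = ½ × 14.79 × (H − z_c) = 0.5×14.79×1.866 = 13.80 kN/m.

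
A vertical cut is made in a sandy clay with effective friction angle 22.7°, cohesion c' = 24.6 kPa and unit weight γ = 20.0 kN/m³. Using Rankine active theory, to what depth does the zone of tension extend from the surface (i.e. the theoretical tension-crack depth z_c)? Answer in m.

K_a = tan²(45° − 22.7°/2) = 0.4431; √K_a = 0.6657.
The active pressure is zero where K_a γ z = 2c√K_a, so z_c = 2c/(γ√K_a) = 2×24.6/(20.0×0.6657) = 3.696 m.

3.70 m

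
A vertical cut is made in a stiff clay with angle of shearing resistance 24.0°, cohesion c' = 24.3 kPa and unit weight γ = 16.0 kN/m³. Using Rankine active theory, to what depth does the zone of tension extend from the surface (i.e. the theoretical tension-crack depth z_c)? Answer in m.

K_a = tan²(45° − 24.0°/2) = 0.4217; √K_a = 0.6494.
The active pressure is zero where K_a γ z = 2c√K_a, so z_c = 2c/(γ√K_a) = 2×24.3/(16.0×0.6494) = 4.677 m.

4.68 m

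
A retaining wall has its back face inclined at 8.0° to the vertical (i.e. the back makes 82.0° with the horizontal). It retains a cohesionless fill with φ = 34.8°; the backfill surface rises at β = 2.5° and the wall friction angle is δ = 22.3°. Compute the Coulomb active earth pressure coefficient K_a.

0.317

K_a = sin²(α+φ) / [sin²α · sin(α−δ) · (1 + √{sin(φ+δ)sin(φ−β) / (sin(α−δ)sin(α+β))})²].
With α = 82.0°, φ = 34.8°, δ = 22.3°, β = 2.5°: K_a = 0.3171.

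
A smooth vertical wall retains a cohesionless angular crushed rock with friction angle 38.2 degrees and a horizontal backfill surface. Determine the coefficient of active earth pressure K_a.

K_a = (1 − sin φ)/(1 + sin φ) = (1 − sin 38.2°)/(1 + sin 38.2°) = 0.2358.

0.236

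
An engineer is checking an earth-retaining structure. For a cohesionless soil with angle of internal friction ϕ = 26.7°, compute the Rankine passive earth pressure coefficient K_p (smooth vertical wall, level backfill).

K_p = (1 + sin φ)/(1 − sin φ) = tan²(45° + 26.7°/2) = 2.632.

2.63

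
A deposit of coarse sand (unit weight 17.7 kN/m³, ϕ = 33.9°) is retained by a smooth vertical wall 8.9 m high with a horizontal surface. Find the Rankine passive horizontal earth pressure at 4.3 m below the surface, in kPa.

K_p = (1 + sin φ)/(1 − sin φ) = 3.522.
σ_h = K_p γ z = 3.522 × 17.7 × 4.3 = 268.1 kPa.

268 kPa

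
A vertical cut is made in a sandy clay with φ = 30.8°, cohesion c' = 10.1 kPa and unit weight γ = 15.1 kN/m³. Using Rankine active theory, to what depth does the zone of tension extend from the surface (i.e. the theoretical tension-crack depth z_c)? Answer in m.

2.35 m

K_a = tan²(45° − 30.8°/2) = 0.3227; √K_a = 0.5681.
The active pressure is zero where K_a γ z = 2c√K_a, so z_c = 2c/(γ√K_a) = 2×10.1/(15.1×0.5681) = 2.355 m.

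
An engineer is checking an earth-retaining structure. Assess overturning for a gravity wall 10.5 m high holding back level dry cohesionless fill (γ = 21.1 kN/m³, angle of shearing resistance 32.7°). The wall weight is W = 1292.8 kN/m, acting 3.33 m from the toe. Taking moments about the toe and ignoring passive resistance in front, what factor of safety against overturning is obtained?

K_a = tan²(45° − 32.7°/2) = 0.2985.
P_a = ½K_aγH² = 0.5×0.2985×21.1×10.5² = 347.2 kN/m, acting at H/3 = 3.500 m above the base.
Overturning moment M_o = P_a × H/3 = 347.2 × 3.500 = 1215.
Resisting moment M_r = W × 3.33 = 1292.8 × 3.33 = 4305.
FS_overturning = M_r/M_o = 4305/1215 = 3.543.

3.54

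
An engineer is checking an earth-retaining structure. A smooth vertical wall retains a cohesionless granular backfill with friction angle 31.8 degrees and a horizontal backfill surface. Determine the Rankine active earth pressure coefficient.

0.310

K_a = (1 − sin φ)/(1 + sin φ) = (1 − sin 31.8°)/(1 + sin 31.8°) = 0.3098.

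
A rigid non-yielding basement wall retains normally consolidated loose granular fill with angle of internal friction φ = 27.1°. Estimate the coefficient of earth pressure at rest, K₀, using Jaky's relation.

0.544

K₀ = 1 − sin φ' = 1 − sin 27.1° = 0.5445.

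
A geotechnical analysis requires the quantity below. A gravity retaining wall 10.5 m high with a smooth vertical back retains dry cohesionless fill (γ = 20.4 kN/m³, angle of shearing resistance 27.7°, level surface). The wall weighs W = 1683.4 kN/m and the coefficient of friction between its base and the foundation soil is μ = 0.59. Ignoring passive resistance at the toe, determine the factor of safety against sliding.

2.42

K_a = tan²(45° − 27.7°/2) = 0.3653.
P_a = ½K_aγH² = 0.5×0.3653×20.4×10.5² = 410.8 kN/m, acting at H/3 = 3.500 m above the base.
FS_sliding = μW / P_a = 0.59×1683.4 / 410.8 = 2.418.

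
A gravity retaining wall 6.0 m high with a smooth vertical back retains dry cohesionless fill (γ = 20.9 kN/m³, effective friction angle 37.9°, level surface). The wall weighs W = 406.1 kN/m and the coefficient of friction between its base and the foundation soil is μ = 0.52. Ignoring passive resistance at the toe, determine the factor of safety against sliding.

K_a = tan²(45° − 37.9°/2) = 0.2389.
P_a = ½K_aγH² = 0.5×0.2389×20.9×6.0² = 89.89 kN/m, acting at H/3 = 2.000 m above the base.
FS_sliding = μW / P_a = 0.52×406.1 / 89.89 = 2.349.

2.35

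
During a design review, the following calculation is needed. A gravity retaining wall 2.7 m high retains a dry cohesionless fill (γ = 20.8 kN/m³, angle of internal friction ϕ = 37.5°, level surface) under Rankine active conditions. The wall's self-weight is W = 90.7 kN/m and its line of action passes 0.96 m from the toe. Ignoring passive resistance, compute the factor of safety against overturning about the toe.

5.25

K_a = tan²(45° − 37.5°/2) = 0.2432.
P_a = ½K_aγH² = 0.5×0.2432×20.8×2.7² = 18.44 kN/m, acting at H/3 = 0.9000 m above the base.
Overturning moment M_o = P_a × H/3 = 18.44 × 0.9000 = 16.59.
Resisting moment M_r = W × 0.96 = 90.7 × 0.96 = 87.07.
FS_overturning = M_r/M_o = 87.07/16.59 = 5.247.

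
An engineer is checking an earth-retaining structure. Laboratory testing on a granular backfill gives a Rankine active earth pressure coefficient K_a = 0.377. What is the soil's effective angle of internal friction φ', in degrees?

K_a = tan²(45° − φ/2) ⇒ 45° − φ/2 = arctan(√0.377) = 31.55°.
φ = 2(45° − 31.55°) = 26.90°.

26.9°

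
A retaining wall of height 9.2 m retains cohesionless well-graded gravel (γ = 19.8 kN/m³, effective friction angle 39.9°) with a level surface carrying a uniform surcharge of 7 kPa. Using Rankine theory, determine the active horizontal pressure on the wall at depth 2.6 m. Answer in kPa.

K_a = (1 − sin φ)/(1 + sin φ) = 0.2184.
σ_v = γz + q = 19.8 × 2.6 + 7 = 58.48 kPa.
σ_h = K_a σ_v = 0.2184 × 58.48 = 12.77 kPa.

12.8 kPa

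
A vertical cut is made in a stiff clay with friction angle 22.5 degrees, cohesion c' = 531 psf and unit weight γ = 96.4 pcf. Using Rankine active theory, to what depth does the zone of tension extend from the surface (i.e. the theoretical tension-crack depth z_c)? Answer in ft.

16.5 ft

K_a = tan²(45° − 22.5°/2) = 0.4465; √K_a = 0.6682.
The active pressure is zero where K_a γ z = 2c√K_a, so z_c = 2c/(γ√K_a) = 2×531/(96.4×0.6682) = 16.49 ft.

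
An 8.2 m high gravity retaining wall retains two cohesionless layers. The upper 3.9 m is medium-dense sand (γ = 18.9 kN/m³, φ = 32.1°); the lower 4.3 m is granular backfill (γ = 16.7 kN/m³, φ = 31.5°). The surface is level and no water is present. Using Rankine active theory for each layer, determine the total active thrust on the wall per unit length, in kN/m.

192 kN/m

K_a1 = tan²(45°−32.1°/2) = 0.3060; K_a2 = tan²(45°−31.5°/2) = 0.3136.
Layer 1: σ at base = K_a1 γ₁ h₁ = 22.55 kPa; P₁ = ½×22.55×3.9 = 43.98.
Layer 2: σ_v at top = γ₁h₁ = 73.71; σ_h top = K_a2×73.71 = 23.12; σ_h base = K_a2×(73.71+16.7×4.3) = 45.64.
P₂ = ½(23.12+45.64)×4.3 = 147.8. Total P_a = 43.98+147.8 = 191.8 kN/m.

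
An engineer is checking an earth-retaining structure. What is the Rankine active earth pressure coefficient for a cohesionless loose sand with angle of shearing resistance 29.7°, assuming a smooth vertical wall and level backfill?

0.337

K_a = (1 − sin φ)/(1 + sin φ) = (1 − sin 29.7°)/(1 + sin 29.7°) = 0.3374.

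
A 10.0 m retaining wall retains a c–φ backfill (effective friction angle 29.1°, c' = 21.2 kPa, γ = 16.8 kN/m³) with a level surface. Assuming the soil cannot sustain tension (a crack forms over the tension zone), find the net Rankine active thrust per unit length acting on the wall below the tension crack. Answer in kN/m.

94.5 kN/m

K_a = 0.3456; √K_a = 0.5879.
Tension-crack depth z_c = 2c/(γ√K_a) = 2×21.2/(16.8×0.5879) = 4.293 m.
σ_a at base = K_a γ H − 2c√K_a = 0.3456×16.8×10.0 − 2×21.2×0.5879 = 33.13 kPa.
P_a = ½ × 33.13 × (H − z_c) = 0.5×33.13×5.707 = 94.54 kN/m.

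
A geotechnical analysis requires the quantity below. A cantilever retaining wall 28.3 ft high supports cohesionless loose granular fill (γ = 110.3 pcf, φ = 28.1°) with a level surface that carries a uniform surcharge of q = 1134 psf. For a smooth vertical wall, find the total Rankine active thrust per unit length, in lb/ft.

27400 lb/ft

K_a = tan²(45° − φ/2) = 0.3596.
Soil triangle: ½ K_a γ H² = 0.5×0.3596×110.3×28.3² = 15880 lb/ft.
Surcharge rectangle: K_a q H = 0.3596×1134×28.3 = 11540 lb/ft.
Total = 15880 + 11540 = 27420 lb/ft.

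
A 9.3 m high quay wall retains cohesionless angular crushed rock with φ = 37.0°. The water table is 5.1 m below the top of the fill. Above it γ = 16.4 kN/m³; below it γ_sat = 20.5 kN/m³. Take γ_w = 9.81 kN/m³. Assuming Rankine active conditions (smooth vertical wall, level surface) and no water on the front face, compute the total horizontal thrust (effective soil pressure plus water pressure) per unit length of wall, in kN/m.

K_a = tan²(45° − φ/2) = 0.2486.
γ' = 20.5 − 9.81 = 10.69 kN/m³. Depth below WT = 4.2 m.
σ'_h at WT = K_a γ d_w = 20.79 kPa; at base = 20.79 + K_a γ' × 4.2 = 31.95 kPa.
P₁ (0–5.1 m) = ½×20.79×5.1 = 53.02. P₂ (5.1–9.3 m) = ½(20.79+31.95)×4.2 = 110.8.
P_w = ½ γ_w h₂² = 0.5×9.81×4.2² = 86.52. Total = 53.02+110.8+86.52 = 250.3 kN/m.

250 kN/m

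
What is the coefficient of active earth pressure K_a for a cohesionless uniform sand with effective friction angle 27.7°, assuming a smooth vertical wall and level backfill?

0.365

K_a = (1 − sin φ)/(1 + sin φ) = (1 − sin 27.7°)/(1 + sin 27.7°) = 0.3653.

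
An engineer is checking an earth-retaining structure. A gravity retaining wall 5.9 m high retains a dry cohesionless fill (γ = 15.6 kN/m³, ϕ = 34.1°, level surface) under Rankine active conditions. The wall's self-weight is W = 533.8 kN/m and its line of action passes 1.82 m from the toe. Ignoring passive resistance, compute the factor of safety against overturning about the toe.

K_a = tan²(45° − 34.1°/2) = 0.2815.
P_a = ½K_aγH² = 0.5×0.2815×15.6×5.9² = 76.44 kN/m, acting at H/3 = 1.967 m above the base.
Overturning moment M_o = P_a × H/3 = 76.44 × 1.967 = 150.3.
Resisting moment M_r = W × 1.82 = 533.8 × 1.82 = 971.5.
FS_overturning = M_r/M_o = 971.5/150.3 = 6.463.

6.46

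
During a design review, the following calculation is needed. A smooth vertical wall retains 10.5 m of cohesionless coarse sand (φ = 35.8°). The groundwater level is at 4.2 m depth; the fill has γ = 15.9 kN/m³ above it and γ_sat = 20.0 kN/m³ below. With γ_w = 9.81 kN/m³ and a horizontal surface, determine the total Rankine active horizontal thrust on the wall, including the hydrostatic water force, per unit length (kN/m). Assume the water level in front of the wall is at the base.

395 kN/m

K_a = tan²(45° − φ/2) = 0.2619.
γ' = 20.0 − 9.81 = 10.19 kN/m³. Depth below WT = 6.3 m.
σ'_h at WT = K_a γ d_w = 17.49 kPa; at base = 17.49 + K_a γ' × 6.3 = 34.30 kPa.
P₁ (0–4.2 m) = ½×17.49×4.2 = 36.72. P₂ (4.2–10.5 m) = ½(17.49+34.30)×6.3 = 163.1.
P_w = ½ γ_w h₂² = 0.5×9.81×6.3² = 194.7. Total = 36.72+163.1+194.7 = 394.5 kN/m.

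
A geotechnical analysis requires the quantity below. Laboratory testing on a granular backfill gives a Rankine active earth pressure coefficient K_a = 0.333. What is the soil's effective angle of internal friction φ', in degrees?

K_a = tan²(45° − φ/2) ⇒ 45° − φ/2 = arctan(√0.333) = 29.99°.
φ = 2(45° − 29.99°) = 30.02°.

30.0°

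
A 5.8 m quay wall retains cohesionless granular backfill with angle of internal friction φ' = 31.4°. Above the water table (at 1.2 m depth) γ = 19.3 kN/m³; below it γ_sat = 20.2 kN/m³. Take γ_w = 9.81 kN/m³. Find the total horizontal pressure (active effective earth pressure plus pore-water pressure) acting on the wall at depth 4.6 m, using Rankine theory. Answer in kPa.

51.8 kPa

K_a = (1 − sin φ)/(1 + sin φ) = 0.3149.
γ' = 20.2 − 9.81 = 10.39 kN/m³.
Effective vertical stress at 4.6 m: σ'_v = 19.3×1.2 + 10.39×3.40 = 58.49 kPa.
σ'_h = K_a σ'_v = 0.3149 × 58.49 = 18.42 kPa; u = γ_w × 3.40 = 33.35 kPa.
Total σ_h = 18.42 + 33.35 = 51.77 kPa.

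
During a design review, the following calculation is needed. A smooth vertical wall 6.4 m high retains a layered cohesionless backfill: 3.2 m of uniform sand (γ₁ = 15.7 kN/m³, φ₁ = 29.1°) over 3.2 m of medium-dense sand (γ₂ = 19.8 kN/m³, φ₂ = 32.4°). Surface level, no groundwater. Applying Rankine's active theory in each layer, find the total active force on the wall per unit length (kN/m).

K_a1 = tan²(45°−29.1°/2) = 0.3456; K_a2 = tan²(45°−32.4°/2) = 0.3022.
Layer 1: σ at base = K_a1 γ₁ h₁ = 17.36 kPa; P₁ = ½×17.36×3.2 = 27.78.
Layer 2: σ_v at top = γ₁h₁ = 50.24; σ_h top = K_a2×50.24 = 15.18; σ_h base = K_a2×(50.24+19.8×3.2) = 34.33.
P₂ = ½(15.18+34.33)×3.2 = 79.23. Total P_a = 27.78+79.23 = 107.0 kN/m.

107 kN/m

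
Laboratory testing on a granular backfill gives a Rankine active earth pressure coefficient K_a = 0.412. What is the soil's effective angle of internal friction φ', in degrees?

24.6°

K_a = tan²(45° − φ/2) ⇒ 45° − φ/2 = arctan(√0.412) = 32.70°.
φ = 2(45° − 32.70°) = 24.61°.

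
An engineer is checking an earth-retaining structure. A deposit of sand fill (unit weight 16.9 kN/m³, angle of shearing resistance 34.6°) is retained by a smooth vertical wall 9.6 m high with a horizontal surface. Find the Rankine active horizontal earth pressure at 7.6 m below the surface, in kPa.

35.4 kPa

K_a = (1 − sin φ)/(1 + sin φ) = 0.2756.
σ_h = K_a γ z = 0.2756 × 16.9 × 7.6 = 35.40 kPa.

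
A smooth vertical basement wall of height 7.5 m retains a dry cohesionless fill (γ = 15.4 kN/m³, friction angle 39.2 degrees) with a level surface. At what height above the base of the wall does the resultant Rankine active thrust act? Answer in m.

K_a = 0.2255.
The pressure distribution is triangular, so the resultant acts at H/3 above the base = 7.5/3 = 2.500 m.

2.50 m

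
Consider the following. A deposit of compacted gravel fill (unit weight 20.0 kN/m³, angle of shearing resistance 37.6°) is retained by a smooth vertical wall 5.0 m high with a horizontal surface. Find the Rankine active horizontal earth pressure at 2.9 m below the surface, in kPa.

14.0 kPa

K_a = (1 − sin φ)/(1 + sin φ) = 0.2421.
σ_h = K_a γ z = 0.2421 × 20.0 × 2.9 = 14.04 kPa.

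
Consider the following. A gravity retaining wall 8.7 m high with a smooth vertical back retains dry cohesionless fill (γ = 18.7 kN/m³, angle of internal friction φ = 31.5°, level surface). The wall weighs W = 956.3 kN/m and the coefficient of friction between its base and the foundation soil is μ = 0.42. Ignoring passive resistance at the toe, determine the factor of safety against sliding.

1.81

K_a = tan²(45° − 31.5°/2) = 0.3136.
P_a = ½K_aγH² = 0.5×0.3136×18.7×8.7² = 222.0 kN/m, acting at H/3 = 2.900 m above the base.
FS_sliding = μW / P_a = 0.42×956.3 / 222.0 = 1.810.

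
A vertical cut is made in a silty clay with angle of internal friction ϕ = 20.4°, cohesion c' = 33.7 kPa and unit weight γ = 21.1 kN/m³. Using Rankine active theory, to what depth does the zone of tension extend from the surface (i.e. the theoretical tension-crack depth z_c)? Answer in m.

4.60 m

K_a = tan²(45° − 20.4°/2) = 0.4831; √K_a = 0.6950.
The active pressure is zero where K_a γ z = 2c√K_a, so z_c = 2c/(γ√K_a) = 2×33.7/(21.1×0.6950) = 4.596 m.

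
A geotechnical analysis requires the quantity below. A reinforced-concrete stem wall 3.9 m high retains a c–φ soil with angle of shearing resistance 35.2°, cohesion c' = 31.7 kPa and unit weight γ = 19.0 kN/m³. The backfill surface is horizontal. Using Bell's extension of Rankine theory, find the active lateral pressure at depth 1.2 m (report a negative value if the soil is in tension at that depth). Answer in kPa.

-26.7 kPa

K_a = (1 − sin φ)/(1 + sin φ) = 0.2687.
σ_a = K_a γ z − 2c√K_a = 0.2687×19.0×1.2 − 2×31.7×0.5184 = -26.74 kPa.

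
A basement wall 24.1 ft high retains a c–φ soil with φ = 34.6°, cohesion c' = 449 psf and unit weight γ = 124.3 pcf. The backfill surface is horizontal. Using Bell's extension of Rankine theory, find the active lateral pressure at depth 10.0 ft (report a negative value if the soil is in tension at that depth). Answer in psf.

-129 psf

K_a = (1 − sin φ)/(1 + sin φ) = 0.2756.
σ_a = K_a γ z − 2c√K_a = 0.2756×124.3×10.0 − 2×449×0.5250 = -128.8 psf.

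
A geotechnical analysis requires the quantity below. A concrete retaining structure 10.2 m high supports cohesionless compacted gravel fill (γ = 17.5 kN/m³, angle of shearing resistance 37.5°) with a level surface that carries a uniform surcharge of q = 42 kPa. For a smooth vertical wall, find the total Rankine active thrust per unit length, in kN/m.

K_a = tan²(45° − φ/2) = 0.2432.
Soil triangle: ½ K_a γ H² = 0.5×0.2432×17.5×10.2² = 221.4 kN/m.
Surcharge rectangle: K_a q H = 0.2432×42×10.2 = 104.2 kN/m.
Total = 221.4 + 104.2 = 325.6 kN/m.

326 kN/m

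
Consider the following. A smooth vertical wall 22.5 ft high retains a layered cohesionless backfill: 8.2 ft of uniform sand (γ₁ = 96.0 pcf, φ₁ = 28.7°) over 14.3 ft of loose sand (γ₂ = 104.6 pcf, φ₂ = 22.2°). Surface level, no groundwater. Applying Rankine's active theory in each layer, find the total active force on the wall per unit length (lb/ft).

11000 lb/ft

K_a1 = tan²(45°−28.7°/2) = 0.3511; K_a2 = tan²(45°−22.2°/2) = 0.4515.
Layer 1: σ at base = K_a1 γ₁ h₁ = 276.4 psf; P₁ = ½×276.4×8.2 = 1133.
Layer 2: σ_v at top = γ₁h₁ = 787.2; σ_h top = K_a2×787.2 = 355.5; σ_h base = K_a2×(787.2+104.6×14.3) = 1031.
P₂ = ½(355.5+1031)×14.3 = 9912. Total P_a = 1133+9912 = 11050 lb/ft.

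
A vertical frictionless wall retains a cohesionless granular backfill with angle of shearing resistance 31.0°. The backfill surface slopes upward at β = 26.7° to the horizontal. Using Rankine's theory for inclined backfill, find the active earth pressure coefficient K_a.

K_a = cos β · (cos β − √(cos²β − cos²φ)) / (cos β + √(cos²β − cos²φ)).
cos β = 0.8934, cos φ = 0.8572, √(cos²β − cos²φ) = 0.2517.
K_a = 0.8934 × (0.8934 − 0.2517)/(0.8934 + 0.2517) = 0.5006.

0.501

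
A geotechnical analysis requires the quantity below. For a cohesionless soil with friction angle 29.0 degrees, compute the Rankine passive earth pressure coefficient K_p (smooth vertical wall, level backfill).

K_p = (1 + sin φ)/(1 − sin φ) = tan²(45° + 29.0°/2) = 2.882.

2.88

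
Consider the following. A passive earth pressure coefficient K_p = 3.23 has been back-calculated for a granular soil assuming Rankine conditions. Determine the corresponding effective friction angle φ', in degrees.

K_p = (1+sin φ)/(1−sin φ) ⇒ sin φ = (K_p − 1)/(K_p + 1) = 0.5272.
φ = arcsin(0.5272) = 31.82°.

31.8°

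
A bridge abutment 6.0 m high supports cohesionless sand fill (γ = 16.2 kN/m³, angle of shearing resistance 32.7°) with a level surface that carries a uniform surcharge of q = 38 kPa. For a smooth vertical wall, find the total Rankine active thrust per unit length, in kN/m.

155 kN/m

K_a = tan²(45° − φ/2) = 0.2985.
Soil triangle: ½ K_a γ H² = 0.5×0.2985×16.2×6.0² = 87.04 kN/m.
Surcharge rectangle: K_a q H = 0.2985×38×6.0 = 68.06 kN/m.
Total = 87.04 + 68.06 = 155.1 kN/m.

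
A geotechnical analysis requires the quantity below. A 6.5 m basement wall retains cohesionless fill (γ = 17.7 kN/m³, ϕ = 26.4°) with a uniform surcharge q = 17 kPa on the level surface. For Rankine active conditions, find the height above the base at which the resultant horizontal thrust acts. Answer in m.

K_a = 0.3844.
Triangular part P₁ = ½K_aγH² = 143.7 at H/3 = 2.167 m; rectangular part P₂ = K_a q H = 42.48 at H/2 = 3.250 m.
ȳ = (P₁·2.167 + P₂·3.250)/(P₁+P₂) = 2.414 m.

2.41 m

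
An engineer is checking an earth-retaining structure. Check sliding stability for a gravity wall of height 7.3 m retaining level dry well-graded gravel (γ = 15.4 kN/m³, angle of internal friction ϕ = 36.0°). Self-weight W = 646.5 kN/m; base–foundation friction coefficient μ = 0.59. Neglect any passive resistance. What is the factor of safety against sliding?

3.58

K_a = tan²(45° − 36.0°/2) = 0.2596.
P_a = ½K_aγH² = 0.5×0.2596×15.4×7.3² = 106.5 kN/m, acting at H/3 = 2.433 m above the base.
FS_sliding = μW / P_a = 0.59×646.5 / 106.5 = 3.581.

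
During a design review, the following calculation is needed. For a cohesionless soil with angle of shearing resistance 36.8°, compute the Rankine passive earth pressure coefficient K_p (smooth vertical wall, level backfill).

3.99

K_p = (1 + sin φ)/(1 − sin φ) = tan²(45° + 36.8°/2) = 3.988.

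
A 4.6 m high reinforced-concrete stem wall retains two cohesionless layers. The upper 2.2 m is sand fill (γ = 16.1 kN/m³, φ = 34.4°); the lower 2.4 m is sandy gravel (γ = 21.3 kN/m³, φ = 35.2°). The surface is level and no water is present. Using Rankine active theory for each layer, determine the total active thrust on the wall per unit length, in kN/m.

K_a1 = tan²(45°−34.4°/2) = 0.2780; K_a2 = tan²(45°−35.2°/2) = 0.2687.
Layer 1: σ at base = K_a1 γ₁ h₁ = 9.846 kPa; P₁ = ½×9.846×2.2 = 10.83.
Layer 2: σ_v at top = γ₁h₁ = 35.42; σ_h top = K_a2×35.42 = 9.517; σ_h base = K_a2×(35.42+21.3×2.4) = 23.25.
P₂ = ½(9.517+23.25)×2.4 = 39.32. Total P_a = 10.83+39.32 = 50.15 kN/m.

50.2 kN/m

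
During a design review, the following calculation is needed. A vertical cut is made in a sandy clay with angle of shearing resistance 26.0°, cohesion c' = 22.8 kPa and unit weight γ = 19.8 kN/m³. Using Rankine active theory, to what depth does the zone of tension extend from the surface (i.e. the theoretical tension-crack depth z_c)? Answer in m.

3.69 m

K_a = tan²(45° − 26.0°/2) = 0.3905; √K_a = 0.6249.
The active pressure is zero where K_a γ z = 2c√K_a, so z_c = 2c/(γ√K_a) = 2×22.8/(19.8×0.6249) = 3.686 m.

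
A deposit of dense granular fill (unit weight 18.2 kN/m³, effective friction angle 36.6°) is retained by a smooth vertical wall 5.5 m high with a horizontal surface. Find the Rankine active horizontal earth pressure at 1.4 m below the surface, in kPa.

K_a = (1 − sin φ)/(1 + sin φ) = 0.2530.
σ_h = K_a γ z = 0.2530 × 18.2 × 1.4 = 6.445 kPa.

6.45 kPa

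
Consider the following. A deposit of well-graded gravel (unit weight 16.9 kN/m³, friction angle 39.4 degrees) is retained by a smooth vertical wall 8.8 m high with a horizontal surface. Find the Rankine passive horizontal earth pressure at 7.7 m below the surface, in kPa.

582 kPa

K_p = (1 + sin φ)/(1 − sin φ) = 4.475.
σ_h = K_p γ z = 4.475 × 16.9 × 7.7 = 582.4 kPa.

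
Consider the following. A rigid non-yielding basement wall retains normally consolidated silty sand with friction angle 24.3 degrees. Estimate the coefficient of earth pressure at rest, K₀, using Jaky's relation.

K₀ = 1 − sin φ' = 1 − sin 24.3° = 0.5885.

0.588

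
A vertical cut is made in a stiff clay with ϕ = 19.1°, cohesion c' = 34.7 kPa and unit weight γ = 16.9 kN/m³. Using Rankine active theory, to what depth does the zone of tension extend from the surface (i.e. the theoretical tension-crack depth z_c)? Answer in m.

K_a = tan²(45° − 19.1°/2) = 0.5069; √K_a = 0.7120.
The active pressure is zero where K_a γ z = 2c√K_a, so z_c = 2c/(γ√K_a) = 2×34.7/(16.9×0.7120) = 5.768 m.

5.77 m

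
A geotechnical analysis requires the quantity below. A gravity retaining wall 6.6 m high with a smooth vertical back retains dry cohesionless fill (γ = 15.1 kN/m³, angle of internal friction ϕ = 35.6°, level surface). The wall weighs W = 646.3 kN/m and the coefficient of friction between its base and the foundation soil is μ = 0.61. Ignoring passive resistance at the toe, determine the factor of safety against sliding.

K_a = tan²(45° − 35.6°/2) = 0.2641.
P_a = ½K_aγH² = 0.5×0.2641×15.1×6.6² = 86.86 kN/m, acting at H/3 = 2.200 m above the base.
FS_sliding = μW / P_a = 0.61×646.3 / 86.86 = 4.539.

4.54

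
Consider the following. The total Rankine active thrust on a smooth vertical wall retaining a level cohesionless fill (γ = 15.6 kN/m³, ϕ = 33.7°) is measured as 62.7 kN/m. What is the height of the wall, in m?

K_a = 0.2863. P_a = ½ K_a γ H² ⇒ H = √(2P_a/(K_a γ)).
H = √(2×62.7/(0.2863×15.6)) = 5.299 m.

5.30 m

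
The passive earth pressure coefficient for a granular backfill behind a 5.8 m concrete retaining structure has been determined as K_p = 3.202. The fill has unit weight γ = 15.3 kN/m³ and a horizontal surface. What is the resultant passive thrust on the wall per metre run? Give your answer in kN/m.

P = ½ K_p γ H² = 0.5 × 3.202 × 15.3 × 5.8² = 824.0 kN/m.

824 kN/m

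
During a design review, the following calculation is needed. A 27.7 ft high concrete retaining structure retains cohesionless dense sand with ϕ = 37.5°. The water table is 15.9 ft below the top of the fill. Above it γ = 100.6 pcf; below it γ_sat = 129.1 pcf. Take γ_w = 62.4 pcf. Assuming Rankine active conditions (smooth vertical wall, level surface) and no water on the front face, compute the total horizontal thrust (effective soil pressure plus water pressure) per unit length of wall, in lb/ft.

13200 lb/ft

K_a = tan²(45° − φ/2) = 0.2432.
γ' = 129.1 − 62.4 = 66.70 pcf. Depth below WT = 11.8 ft.
σ'_h at WT = K_a γ d_w = 389.0 psf; at base = 389.0 + K_a γ' × 11.8 = 580.4 psf.
P₁ (0–15.9 ft) = ½×389.0×15.9 = 3093. P₂ (15.9–27.7 ft) = ½(389.0+580.4)×11.8 = 5719.
P_w = ½ γ_w h₂² = 0.5×62.4×11.8² = 4344. Total = 3093+5719+4344 = 13160 lb/ft.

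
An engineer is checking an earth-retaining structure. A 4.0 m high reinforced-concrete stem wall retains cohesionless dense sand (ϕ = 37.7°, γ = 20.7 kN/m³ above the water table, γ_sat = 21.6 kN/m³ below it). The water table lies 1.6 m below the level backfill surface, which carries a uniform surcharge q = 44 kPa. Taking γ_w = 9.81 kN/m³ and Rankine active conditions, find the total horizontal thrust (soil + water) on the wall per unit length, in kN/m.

104 kN/m

K_a = tan²(45° − φ/2) = 0.2411.
γ' = 21.6 − 9.81 = 11.79 kN/m³. h₂ = H − d_w = 2.4 m.
σ'_h: at surface K_a·q = 10.61; at WT K_a(q+γd_w) = 18.59; at base K_a(q+γd_w+γ'h₂) = 25.41 kPa.
P₁ = ½(10.61+18.59)×1.6 = 23.36; P₂ = ½(18.59+25.41)×2.4 = 52.80; P_w = ½γ_w h₂² = 28.25.
Total = 23.36+52.80+28.25 = 104.4 kN/m.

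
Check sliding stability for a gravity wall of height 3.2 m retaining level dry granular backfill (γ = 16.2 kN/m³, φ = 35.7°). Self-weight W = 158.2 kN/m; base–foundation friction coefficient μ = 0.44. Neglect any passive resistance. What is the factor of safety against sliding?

K_a = tan²(45° − 35.7°/2) = 0.2630.
P_a = ½K_aγH² = 0.5×0.2630×16.2×3.2² = 21.81 kN/m, acting at H/3 = 1.067 m above the base.
FS_sliding = μW / P_a = 0.44×158.2 / 21.81 = 3.191.

3.19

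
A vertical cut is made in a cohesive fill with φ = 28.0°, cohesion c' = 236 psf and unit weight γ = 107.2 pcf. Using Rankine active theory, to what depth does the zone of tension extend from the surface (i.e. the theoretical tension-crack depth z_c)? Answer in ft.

K_a = tan²(45° − 28.0°/2) = 0.3610; √K_a = 0.6009.
The active pressure is zero where K_a γ z = 2c√K_a, so z_c = 2c/(γ√K_a) = 2×236/(107.2×0.6009) = 7.328 ft.

7.33 ft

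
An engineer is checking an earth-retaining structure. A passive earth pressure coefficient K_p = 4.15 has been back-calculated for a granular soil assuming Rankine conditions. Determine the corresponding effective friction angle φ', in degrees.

37.7°

K_p = (1+sin φ)/(1−sin φ) ⇒ sin φ = (K_p − 1)/(K_p + 1) = 0.6117.
φ = arcsin(0.6117) = 37.71°.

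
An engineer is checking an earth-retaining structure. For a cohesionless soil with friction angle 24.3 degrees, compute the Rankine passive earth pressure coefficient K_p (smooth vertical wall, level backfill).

K_p = (1 + sin φ)/(1 − sin φ) = tan²(45° + 24.3°/2) = 2.399.

2.40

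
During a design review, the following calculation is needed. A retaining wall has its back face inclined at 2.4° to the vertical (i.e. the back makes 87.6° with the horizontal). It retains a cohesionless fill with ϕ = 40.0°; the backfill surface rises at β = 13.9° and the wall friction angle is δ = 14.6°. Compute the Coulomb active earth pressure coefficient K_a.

K_a = sin²(α+φ) / [sin²α · sin(α−δ) · (1 + √{sin(φ+δ)sin(φ−β) / (sin(α−δ)sin(α+β))})²].
With α = 87.6°, φ = 40.0°, δ = 14.6°, β = 13.9°: K_a = 0.2510.

0.251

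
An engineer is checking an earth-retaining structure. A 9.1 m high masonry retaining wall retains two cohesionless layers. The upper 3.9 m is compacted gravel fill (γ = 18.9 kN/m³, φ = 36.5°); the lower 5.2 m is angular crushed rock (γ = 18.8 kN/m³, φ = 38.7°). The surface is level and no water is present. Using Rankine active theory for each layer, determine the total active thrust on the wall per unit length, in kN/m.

184 kN/m

K_a1 = tan²(45°−36.5°/2) = 0.2541; K_a2 = tan²(45°−38.7°/2) = 0.2306.
Layer 1: σ at base = K_a1 γ₁ h₁ = 18.73 kPa; P₁ = ½×18.73×3.9 = 36.52.
Layer 2: σ_v at top = γ₁h₁ = 73.71; σ_h top = K_a2×73.71 = 17.00; σ_h base = K_a2×(73.71+18.8×5.2) = 39.54.
P₂ = ½(17.00+39.54)×5.2 = 147.0. Total P_a = 36.52+147.0 = 183.5 kN/m.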